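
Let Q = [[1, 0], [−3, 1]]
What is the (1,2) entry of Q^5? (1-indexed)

0

Q = I + N where N = [[0, 0], [−3, 0]] is strictly lower-triangular, so N^2 = 0.
(I + N)^5 = I + 5·N = [[1, 0], [−15, 1]].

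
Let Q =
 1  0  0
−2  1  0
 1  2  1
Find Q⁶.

Q = I + N where N = [[0, 0, 0], [−2, 0, 0], [1, 2, 0]] is strictly lower-triangular, so N³ = 0.
(I + N)⁶ = I + 6·N + 15·N² = [[1, 0, 0], [−12, 1, 0], [−54, 12, 1]].

[[1, 0, 0], [−12, 1, 0], [−54, 12, 1]]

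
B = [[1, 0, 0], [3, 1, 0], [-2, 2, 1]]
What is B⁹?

[[1, 0, 0], [27, 1, 0], [198, 18, 1]]

B = I + N where N = [[0, 0, 0], [3, 0, 0], [-2, 2, 0]] is strictly lower-triangular, so N³ = 0.
(I + N)⁹ = I + 9·N + 36·N² = [[1, 0, 0], [27, 1, 0], [198, 18, 1]].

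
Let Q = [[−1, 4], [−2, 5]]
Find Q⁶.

tr Q = 4 and det Q = 3, so the characteristic polynomial is λ² − (4)λ + (3) with roots 1 and 3.
Eigenvectors give P = [[2, −1], [1, −1]] with P⁻¹ = [[1, −1], [1, −2]], and Q = P·diag(1, 3)·P⁻¹.
Then Q⁶ = P·diag(1, 729)·P⁻¹ = [[2, −729], [1, −729]] · [[1, −1], [1, −2]] = [[−727, 1456], [−728, 1457]].

[[−727, 1456], [−728, 1457]]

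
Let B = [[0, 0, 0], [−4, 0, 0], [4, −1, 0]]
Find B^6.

B is strictly triangular, hence nilpotent: B^3 = 0, so B^6 = 0.

[[0, 0, 0], [0, 0, 0], [0, 0, 0]]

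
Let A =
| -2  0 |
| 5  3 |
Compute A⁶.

tr A = 1 and det A = -6, so the characteristic polynomial is λ² − (1)λ + (-6) with roots 3 and -2.
Eigenvectors give P = [[0, -1], [1, 1]] with P⁻¹ = [[1, 1], [-1, 0]], and A = P·diag(3, -2)·P⁻¹.
Then A⁶ = P·diag(729, 64)·P⁻¹ = [[0, -64], [729, 64]] · [[1, 1], [-1, 0]] = [[64, 0], [665, 729]].

[[64, 0], [665, 729]]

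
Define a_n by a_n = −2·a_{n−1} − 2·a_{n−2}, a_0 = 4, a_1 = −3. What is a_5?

With companion matrix C = [[−2, −2], [1, 0]], [a_n, a_{n−1}]ᵀ = C·[a_{n−1}, a_{n−2}]ᵀ, so [a_5, a_4]ᵀ = C⁴·[a_1, a_0]ᵀ.
C⁴ = [[−4, 0], [0, −4]], giving [a_5, a_4]ᵀ = [[12], [−16]].

12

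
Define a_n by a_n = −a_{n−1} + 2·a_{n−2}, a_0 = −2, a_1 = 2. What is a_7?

With companion matrix A = [[−1, 2], [1, 0]], [a_n, a_{n−1}]ᵀ = A·[a_{n−1}, a_{n−2}]ᵀ, so [a_7, a_6]ᵀ = A^6·[a_1, a_0]ᵀ.
A^6 = [[43, −42], [−21, 22]], giving [a_7, a_6]ᵀ = [[170], [−86]].

170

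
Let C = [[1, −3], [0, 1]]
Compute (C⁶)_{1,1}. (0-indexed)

1

C = I + N where N = [[0, −3], [0, 0]] is strictly upper-triangular, so N² = 0.
(I + N)⁶ = I + 6·N = [[1, −18], [0, 1]].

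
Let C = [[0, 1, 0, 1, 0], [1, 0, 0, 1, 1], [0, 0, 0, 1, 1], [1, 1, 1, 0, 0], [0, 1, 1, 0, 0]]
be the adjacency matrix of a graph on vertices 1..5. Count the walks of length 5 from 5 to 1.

The number of length-5 walks from vertex 5 to vertex 1 is entry (5,1) of C^5, where C is the adjacency matrix.
C^2 = [[2, 1, 1, 1, 1], [1, 3, 2, 1, 0], [1, 2, 2, 0, 0], [1, 1, 0, 3, 2], [1, 0, 0, 2, 2]]
C^3 = [[2, 4, 2, 4, 2], [4, 2, 1, 6, 5], [2, 1, 0, 5, 4], [4, 6, 5, 2, 1], [2, 5, 4, 1, 0]]
C^4 = [[8, 8, 6, 8, 6], [8, 15, 11, 7, 3], [6, 11, 9, 3, 1], [8, 7, 3, 15, 11], [6, 3, 1, 11, 9]]
C^5 = [[16, 22, 14, 22, 14], [22, 18, 10, 34, 26], [14, 10, 4, 26, 20], [22, 34, 26, 18, 10], [14, 26, 20, 10, 4]]

14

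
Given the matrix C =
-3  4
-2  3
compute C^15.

C² = I (check: tr C = 0 and det C = -1), so C^15 = C since 15 is odd.

[[-3, 4], [-2, 3]]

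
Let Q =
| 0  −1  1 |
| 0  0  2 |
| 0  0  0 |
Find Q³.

Q is strictly triangular, hence nilpotent: Q³ = 0, so Q³ = 0.

[[0, 0, 0], [0, 0, 0], [0, 0, 0]]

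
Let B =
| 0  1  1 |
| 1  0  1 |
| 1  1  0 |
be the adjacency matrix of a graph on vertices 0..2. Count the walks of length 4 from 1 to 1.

6

The number of length-4 walks from vertex 1 to vertex 1 is entry (1,1) of B⁴, where B is the adjacency matrix.
B² = [[2, 1, 1], [1, 2, 1], [1, 1, 2]]
B³ = [[2, 3, 3], [3, 2, 3], [3, 3, 2]]
B⁴ = [[6, 5, 5], [5, 6, 5], [5, 5, 6]]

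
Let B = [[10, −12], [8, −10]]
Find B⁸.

[[256, 0], [0, 256]]

tr B = 0 and det B = −4, so the characteristic polynomial is λ² − (0)λ + (−4) with roots 2 and −2.
Eigenvectors give P = [[3, 1], [2, 1]] with P⁻¹ = [[1, −1], [−2, 3]], and B = P·diag(2, −2)·P⁻¹.
Then B⁸ = P·diag(256, 256)·P⁻¹ = [[768, 256], [512, 256]] · [[1, −1], [−2, 3]] = [[256, 0], [0, 256]].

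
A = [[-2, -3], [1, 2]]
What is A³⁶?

[[1, 0], [0, 1]]

A² = I (check: tr A = 0 and det A = -1), so A³⁶ = I since 36 is even.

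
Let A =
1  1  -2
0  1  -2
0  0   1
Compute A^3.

[[1, 3, -12], [0, 1, -6], [0, 0, 1]]

A = I + N where N = [[0, 1, -2], [0, 0, -2], [0, 0, 0]] is strictly upper-triangular, so N^3 = 0.
(I + N)^3 = I + 3·N + 3·N^2 = [[1, 3, -12], [0, 1, -6], [0, 0, 1]].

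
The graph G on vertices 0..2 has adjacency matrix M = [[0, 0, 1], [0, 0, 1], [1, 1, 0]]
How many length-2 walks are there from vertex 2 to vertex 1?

The number of length-2 walks from vertex 2 to vertex 1 is entry (2,1) of M², where M is the adjacency matrix.
M² = [[1, 1, 0], [1, 1, 0], [0, 0, 2]]

0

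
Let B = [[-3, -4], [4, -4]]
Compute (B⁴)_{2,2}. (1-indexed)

-784

B² = [[-7, 28], [-28, 0]]
B³ = [[133, -84], [84, 112]]
B⁴ = [[-735, -196], [196, -784]]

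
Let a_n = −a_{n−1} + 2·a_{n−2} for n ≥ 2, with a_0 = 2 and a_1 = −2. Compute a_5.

With companion matrix A = [[−1, 2], [1, 0]], [a_n, a_{n−1}]ᵀ = A·[a_{n−1}, a_{n−2}]ᵀ, so [a_5, a_4]ᵀ = A⁴·[a_1, a_0]ᵀ.
A⁴ = [[11, −10], [−5, 6]], giving [a_5, a_4]ᵀ = [[−42], [22]].

−42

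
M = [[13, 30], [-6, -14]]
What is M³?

tr M = -1 and det M = -2, so the characteristic polynomial is λ² − (-1)λ + (-2) with roots -2 and 1.
Eigenvectors give P = [[-2, 5], [1, -2]] with P⁻¹ = [[2, 5], [1, 2]], and M = P·diag(-2, 1)·P⁻¹.
Then M³ = P·diag(-8, 1)·P⁻¹ = [[16, 5], [-8, -2]] · [[2, 5], [1, 2]] = [[37, 90], [-18, -44]].

[[37, 90], [-18, -44]]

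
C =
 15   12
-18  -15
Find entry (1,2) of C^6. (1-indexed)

tr C = 0 and det C = -9, so the characteristic polynomial is λ² − (0)λ + (-9) with roots 3 and -3.
Eigenvectors give P = [[1, 2], [-1, -3]] with P⁻¹ = [[3, 2], [-1, -1]], and C = P·diag(3, -3)·P⁻¹.
Then C^6 = P·diag(729, 729)·P⁻¹ = [[729, 1458], [-729, -2187]] · [[3, 2], [-1, -1]] = [[729, 0], [0, 729]].

0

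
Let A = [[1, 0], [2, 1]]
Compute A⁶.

A = I + N where N = [[0, 0], [2, 0]] is strictly lower-triangular, so N² = 0.
(I + N)⁶ = I + 6·N = [[1, 0], [12, 1]].

[[1, 0], [12, 1]]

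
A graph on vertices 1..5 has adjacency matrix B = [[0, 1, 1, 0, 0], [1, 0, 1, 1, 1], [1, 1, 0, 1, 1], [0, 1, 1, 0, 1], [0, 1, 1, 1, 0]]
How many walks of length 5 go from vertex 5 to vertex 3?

The number of length-5 walks from vertex 5 to vertex 3 is entry (5,3) of B⁵, where B is the adjacency matrix.
B² = [[2, 1, 1, 2, 2], [1, 4, 3, 2, 2], [1, 3, 4, 2, 2], [2, 2, 2, 3, 2], [2, 2, 2, 2, 3]]
B³ = [[2, 7, 7, 4, 4], [7, 8, 9, 9, 9], [7, 9, 8, 9, 9], [4, 9, 9, 6, 7], [4, 9, 9, 7, 6]]
B⁴ = [[14, 17, 17, 18, 18], [17, 34, 33, 26, 26], [17, 33, 34, 26, 26], [18, 26, 26, 25, 24], [18, 26, 26, 24, 25]]
B⁵ = [[34, 67, 67, 52, 52], [67, 102, 103, 93, 93], [67, 103, 102, 93, 93], [52, 93, 93, 76, 77], [52, 93, 93, 77, 76]]

93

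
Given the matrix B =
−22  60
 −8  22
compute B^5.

[[−352, 960], [−128, 352]]

tr B = 0 and det B = −4, so the characteristic polynomial is λ² − (0)λ + (−4) with roots −2 and 2.
Eigenvectors give P = [[3, 5], [1, 2]] with P⁻¹ = [[2, −5], [−1, 3]], and B = P·diag(−2, 2)·P⁻¹.
Then B^5 = P·diag(−32, 32)·P⁻¹ = [[−96, 160], [−32, 64]] · [[2, −5], [−1, 3]] = [[−352, 960], [−128, 352]].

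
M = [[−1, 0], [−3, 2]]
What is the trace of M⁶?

65

tr M = 1 and det M = −2, so the characteristic polynomial is λ² − (1)λ + (−2) with roots 2 and −1.
Eigenvectors give P = [[0, 1], [−1, 1]] with P⁻¹ = [[1, −1], [1, 0]], and M = P·diag(2, −1)·P⁻¹.
Then M⁶ = P·diag(64, 1)·P⁻¹ = [[0, 1], [−64, 1]] · [[1, −1], [1, 0]] = [[1, 0], [−63, 64]].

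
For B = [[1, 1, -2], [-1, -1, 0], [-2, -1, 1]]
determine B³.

B² = [[4, 2, -4], [0, 0, 2], [-3, -2, 5]]
B³ = [[10, 6, -12], [-4, -2, 2], [-11, -6, 11]]

[[10, 6, -12], [-4, -2, 2], [-11, -6, 11]]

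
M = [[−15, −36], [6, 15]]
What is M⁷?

tr M = 0 and det M = −9, so the characteristic polynomial is λ² − (0)λ + (−9) with roots 3 and −3.
Eigenvectors give P = [[−2, 3], [1, −1]] with P⁻¹ = [[1, 3], [1, 2]], and M = P·diag(3, −3)·P⁻¹.
Then M⁷ = P·diag(2187, −2187)·P⁻¹ = [[−4374, −6561], [2187, 2187]] · [[1, 3], [1, 2]] = [[−10935, −26244], [4374, 10935]].

[[−10935, −26244], [4374, 10935]]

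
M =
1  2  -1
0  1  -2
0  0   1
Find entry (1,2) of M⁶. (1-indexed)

12

M = I + N where N = [[0, 2, -1], [0, 0, -2], [0, 0, 0]] is strictly upper-triangular, so N³ = 0.
(I + N)⁶ = I + 6·N + 15·N² = [[1, 12, -66], [0, 1, -12], [0, 0, 1]].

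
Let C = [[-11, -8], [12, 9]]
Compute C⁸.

[[19681, 13120], [-19680, -13119]]

tr C = -2 and det C = -3, so the characteristic polynomial is λ² − (-2)λ + (-3) with roots 1 and -3.
Eigenvectors give P = [[-2, -1], [3, 1]] with P⁻¹ = [[1, 1], [-3, -2]], and C = P·diag(1, -3)·P⁻¹.
Then C⁸ = P·diag(1, 6561)·P⁻¹ = [[-2, -6561], [3, 6561]] · [[1, 1], [-3, -2]] = [[19681, 13120], [-19680, -13119]].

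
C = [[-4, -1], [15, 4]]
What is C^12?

[[1, 0], [0, 1]]

C² = I (check: tr C = 0 and det C = -1), so C^12 = I since 12 is even.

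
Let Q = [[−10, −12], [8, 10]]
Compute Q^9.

tr Q = 0 and det Q = −4, so the characteristic polynomial is λ² − (0)λ + (−4) with roots 2 and −2.
Eigenvectors give P = [[−1, 3], [1, −2]] with P⁻¹ = [[2, 3], [1, 1]], and Q = P·diag(2, −2)·P⁻¹.
Then Q^9 = P·diag(512, −512)·P⁻¹ = [[−512, −1536], [512, 1024]] · [[2, 3], [1, 1]] = [[−2560, −3072], [2048, 2560]].

[[−2560, −3072], [2048, 2560]]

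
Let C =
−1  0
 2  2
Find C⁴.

[[1, 0], [10, 16]]

C² = [[1, 0], [2, 4]]
C³ = [[−1, 0], [6, 8]]
C⁴ = [[1, 0], [10, 16]]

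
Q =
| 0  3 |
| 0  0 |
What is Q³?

[[0, 0], [0, 0]]

Q is strictly triangular, hence nilpotent: Q² = 0, so Q³ = 0.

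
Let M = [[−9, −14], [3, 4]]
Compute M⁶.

[[4719, 9310], [−1995, −3926]]

tr M = −5 and det M = 6, so the characteristic polynomial is λ² − (−5)λ + (6) with roots −2 and −3.
Eigenvectors give P = [[−2, −7], [1, 3]] with P⁻¹ = [[3, 7], [−1, −2]], and M = P·diag(−2, −3)·P⁻¹.
Then M⁶ = P·diag(64, 729)·P⁻¹ = [[−128, −5103], [64, 2187]] · [[3, 7], [−1, −2]] = [[4719, 9310], [−1995, −3926]].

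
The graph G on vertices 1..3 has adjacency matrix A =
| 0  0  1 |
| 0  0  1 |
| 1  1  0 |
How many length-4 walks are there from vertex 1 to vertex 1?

The number of length-4 walks from vertex 1 to vertex 1 is entry (1,1) of A⁴, where A is the adjacency matrix.
A² = [[1, 1, 0], [1, 1, 0], [0, 0, 2]]
A³ = [[0, 0, 2], [0, 0, 2], [2, 2, 0]]
A⁴ = [[2, 2, 0], [2, 2, 0], [0, 0, 4]]

2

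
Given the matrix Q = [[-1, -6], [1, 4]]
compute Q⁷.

tr Q = 3 and det Q = 2, so the characteristic polynomial is λ² − (3)λ + (2) with roots 1 and 2.
Eigenvectors give P = [[-3, -2], [1, 1]] with P⁻¹ = [[-1, -2], [1, 3]], and Q = P·diag(1, 2)·P⁻¹.
Then Q⁷ = P·diag(1, 128)·P⁻¹ = [[-3, -256], [1, 128]] · [[-1, -2], [1, 3]] = [[-253, -762], [127, 382]].

[[-253, -762], [127, 382]]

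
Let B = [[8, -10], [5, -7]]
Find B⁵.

tr B = 1 and det B = -6, so the characteristic polynomial is λ² − (1)λ + (-6) with roots -2 and 3.
Eigenvectors give P = [[-1, 2], [-1, 1]] with P⁻¹ = [[1, -2], [1, -1]], and B = P·diag(-2, 3)·P⁻¹.
Then B⁵ = P·diag(-32, 243)·P⁻¹ = [[32, 486], [32, 243]] · [[1, -2], [1, -1]] = [[518, -550], [275, -307]].

[[518, -550], [275, -307]]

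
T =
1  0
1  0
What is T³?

T² = T (a projection; rank 1, trace 1), so T³ = T.

[[1, 0], [1, 0]]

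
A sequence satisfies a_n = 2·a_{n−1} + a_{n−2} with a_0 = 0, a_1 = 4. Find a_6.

280

With companion matrix C = [[2, 1], [1, 0]], [a_n, a_{n−1}]ᵀ = C·[a_{n−1}, a_{n−2}]ᵀ, so [a_6, a_5]ᵀ = C⁵·[a_1, a_0]ᵀ.
C⁵ = [[70, 29], [29, 12]], giving [a_6, a_5]ᵀ = [[280], [116]].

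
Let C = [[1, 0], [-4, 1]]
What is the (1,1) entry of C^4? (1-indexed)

1

C = I + N where N = [[0, 0], [-4, 0]] is strictly lower-triangular, so N^2 = 0.
(I + N)^4 = I + 4·N = [[1, 0], [-16, 1]].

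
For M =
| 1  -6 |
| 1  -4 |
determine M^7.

[[253, -762], [127, -382]]

tr M = -3 and det M = 2, so the characteristic polynomial is λ² − (-3)λ + (2) with roots -1 and -2.
Eigenvectors give P = [[3, 2], [1, 1]] with P⁻¹ = [[1, -2], [-1, 3]], and M = P·diag(-1, -2)·P⁻¹.
Then M^7 = P·diag(-1, -128)·P⁻¹ = [[-3, -256], [-1, -128]] · [[1, -2], [-1, 3]] = [[253, -762], [127, -382]].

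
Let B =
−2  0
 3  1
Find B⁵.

[[−32, 0], [33, 1]]

tr B = −1 and det B = −2, so the characteristic polynomial is λ² − (−1)λ + (−2) with roots 1 and −2.
Eigenvectors give P = [[0, −1], [−1, 1]] with P⁻¹ = [[−1, −1], [−1, 0]], and B = P·diag(1, −2)·P⁻¹.
Then B⁵ = P·diag(1, −32)·P⁻¹ = [[0, 32], [−1, −32]] · [[−1, −1], [−1, 0]] = [[−32, 0], [33, 1]].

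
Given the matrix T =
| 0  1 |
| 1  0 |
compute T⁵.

T² = I (check: tr T = 0 and det T = -1), so T⁵ = T since 5 is odd.

[[0, 1], [1, 0]]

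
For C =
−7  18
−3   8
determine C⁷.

[[−259, 774], [−129, 386]]

tr C = 1 and det C = −2, so the characteristic polynomial is λ² − (1)λ + (−2) with roots 2 and −1.
Eigenvectors give P = [[−2, 3], [−1, 1]] with P⁻¹ = [[1, −3], [1, −2]], and C = P·diag(2, −1)·P⁻¹.
Then C⁷ = P·diag(128, −1)·P⁻¹ = [[−256, −3], [−128, −1]] · [[1, −3], [1, −2]] = [[−259, 774], [−129, 386]].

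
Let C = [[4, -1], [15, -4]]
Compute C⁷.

[[4, -1], [15, -4]]

C² = I (check: tr C = 0 and det C = -1), so C⁷ = C since 7 is odd.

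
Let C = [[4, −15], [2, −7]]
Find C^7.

tr C = −3 and det C = 2, so the characteristic polynomial is λ² − (−3)λ + (2) with roots −1 and −2.
Eigenvectors give P = [[3, −5], [1, −2]] with P⁻¹ = [[2, −5], [1, −3]], and C = P·diag(−1, −2)·P⁻¹.
Then C^7 = P·diag(−1, −128)·P⁻¹ = [[−3, 640], [−1, 256]] · [[2, −5], [1, −3]] = [[634, −1905], [254, −763]].

[[634, −1905], [254, −763]]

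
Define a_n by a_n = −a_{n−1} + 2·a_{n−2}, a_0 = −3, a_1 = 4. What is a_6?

With companion matrix C = [[−1, 2], [1, 0]], [a_n, a_{n−1}]ᵀ = C·[a_{n−1}, a_{n−2}]ᵀ, so [a_6, a_5]ᵀ = C⁵·[a_1, a_0]ᵀ.
C⁵ = [[−21, 22], [11, −10]], giving [a_6, a_5]ᵀ = [[−150], [74]].

−150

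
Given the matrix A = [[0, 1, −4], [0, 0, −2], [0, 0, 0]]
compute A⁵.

[[0, 0, 0], [0, 0, 0], [0, 0, 0]]

A is strictly triangular, hence nilpotent: A³ = 0, so A⁵ = 0.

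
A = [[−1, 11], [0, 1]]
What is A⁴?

A² = I (check: tr A = 0 and det A = −1), so A⁴ = I since 4 is even.

[[1, 0], [0, 1]]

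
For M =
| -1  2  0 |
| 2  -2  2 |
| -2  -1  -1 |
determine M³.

M² = [[5, -6, 4], [-10, 6, -6], [2, -1, -1]]
M³ = [[-25, 18, -16], [34, -26, 18], [-2, 7, -1]]

[[-25, 18, -16], [34, -26, 18], [-2, 7, -1]]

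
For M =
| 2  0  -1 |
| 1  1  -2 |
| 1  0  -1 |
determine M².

[[3, 0, -1], [1, 1, -1], [1, 0, 0]]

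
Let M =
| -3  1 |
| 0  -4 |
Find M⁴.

M² = [[9, -7], [0, 16]]
M³ = [[-27, 37], [0, -64]]
M⁴ = [[81, -175], [0, 256]]

[[81, -175], [0, 256]]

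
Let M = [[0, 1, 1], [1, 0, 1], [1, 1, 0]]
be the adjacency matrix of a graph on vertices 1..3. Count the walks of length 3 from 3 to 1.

3

The number of length-3 walks from vertex 3 to vertex 1 is entry (3,1) of M³, where M is the adjacency matrix.
M² = [[2, 1, 1], [1, 2, 1], [1, 1, 2]]
M³ = [[2, 3, 3], [3, 2, 3], [3, 3, 2]]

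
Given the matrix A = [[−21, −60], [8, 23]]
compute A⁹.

tr A = 2 and det A = −3, so the characteristic polynomial is λ² − (2)λ + (−3) with roots 3 and −1.
Eigenvectors give P = [[−5, 3], [2, −1]] with P⁻¹ = [[1, 3], [2, 5]], and A = P·diag(3, −1)·P⁻¹.
Then A⁹ = P·diag(19683, −1)·P⁻¹ = [[−98415, −3], [39366, 1]] · [[1, 3], [2, 5]] = [[−98421, −295260], [39368, 118103]].

[[−98421, −295260], [39368, 118103]]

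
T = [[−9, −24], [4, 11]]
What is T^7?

[[−4377, −13128], [2188, 6563]]

tr T = 2 and det T = −3, so the characteristic polynomial is λ² − (2)λ + (−3) with roots −1 and 3.
Eigenvectors give P = [[−3, −2], [1, 1]] with P⁻¹ = [[−1, −2], [1, 3]], and T = P·diag(−1, 3)·P⁻¹.
Then T^7 = P·diag(−1, 2187)·P⁻¹ = [[3, −4374], [−1, 2187]] · [[−1, −2], [1, 3]] = [[−4377, −13128], [2188, 6563]].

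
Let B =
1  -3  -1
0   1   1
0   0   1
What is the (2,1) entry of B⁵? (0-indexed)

0

B = I + N where N = [[0, -3, -1], [0, 0, 1], [0, 0, 0]] is strictly upper-triangular, so N³ = 0.
(I + N)⁵ = I + 5·N + 10·N² = [[1, -15, -35], [0, 1, 5], [0, 0, 1]].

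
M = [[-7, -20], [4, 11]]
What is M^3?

tr M = 4 and det M = 3, so the characteristic polynomial is λ² − (4)λ + (3) with roots 1 and 3.
Eigenvectors give P = [[5, -2], [-2, 1]] with P⁻¹ = [[1, 2], [2, 5]], and M = P·diag(1, 3)·P⁻¹.
Then M^3 = P·diag(1, 27)·P⁻¹ = [[5, -54], [-2, 27]] · [[1, 2], [2, 5]] = [[-103, -260], [52, 131]].

[[-103, -260], [52, 131]]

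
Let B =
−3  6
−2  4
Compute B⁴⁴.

B² = B (a projection; rank 1, trace 1), so B⁴⁴ = B.

[[−3, 6], [−2, 4]]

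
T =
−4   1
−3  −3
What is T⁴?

[[22, −133], [399, −111]]

T² = [[13, −7], [21, 6]]
T³ = [[−31, 34], [−102, 3]]
T⁴ = [[22, −133], [399, −111]]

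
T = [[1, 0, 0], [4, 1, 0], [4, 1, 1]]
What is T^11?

T = I + N where N = [[0, 0, 0], [4, 0, 0], [4, 1, 0]] is strictly lower-triangular, so N^3 = 0.
(I + N)^11 = I + 11·N + 55·N^2 = [[1, 0, 0], [44, 1, 0], [264, 11, 1]].

[[1, 0, 0], [44, 1, 0], [264, 11, 1]]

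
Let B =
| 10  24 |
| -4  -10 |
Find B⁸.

tr B = 0 and det B = -4, so the characteristic polynomial is λ² − (0)λ + (-4) with roots 2 and -2.
Eigenvectors give P = [[3, -2], [-1, 1]] with P⁻¹ = [[1, 2], [1, 3]], and B = P·diag(2, -2)·P⁻¹.
Then B⁸ = P·diag(256, 256)·P⁻¹ = [[768, -512], [-256, 256]] · [[1, 2], [1, 3]] = [[256, 0], [0, 256]].

[[256, 0], [0, 256]]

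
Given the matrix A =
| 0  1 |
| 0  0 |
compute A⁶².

[[0, 0], [0, 0]]

A is strictly triangular, hence nilpotent: A² = 0, so A⁶² = 0.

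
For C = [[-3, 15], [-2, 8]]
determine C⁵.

tr C = 5 and det C = 6, so the characteristic polynomial is λ² − (5)λ + (6) with roots 3 and 2.
Eigenvectors give P = [[-5, -3], [-2, -1]] with P⁻¹ = [[1, -3], [-2, 5]], and C = P·diag(3, 2)·P⁻¹.
Then C⁵ = P·diag(243, 32)·P⁻¹ = [[-1215, -96], [-486, -32]] · [[1, -3], [-2, 5]] = [[-1023, 3165], [-422, 1298]].

[[-1023, 3165], [-422, 1298]]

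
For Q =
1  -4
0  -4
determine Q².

[[1, 12], [0, 16]]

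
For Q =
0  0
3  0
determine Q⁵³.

[[0, 0], [0, 0]]

Q is strictly triangular, hence nilpotent: Q² = 0, so Q⁵³ = 0.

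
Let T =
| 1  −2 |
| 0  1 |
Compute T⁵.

[[1, −10], [0, 1]]

T = I + N where N = [[0, −2], [0, 0]] is strictly upper-triangular, so N² = 0.
(I + N)⁵ = I + 5·N = [[1, −10], [0, 1]].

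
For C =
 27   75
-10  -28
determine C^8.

[[-31269, -94575], [12610, 38086]]

tr C = -1 and det C = -6, so the characteristic polynomial is λ² − (-1)λ + (-6) with roots 2 and -3.
Eigenvectors give P = [[-3, -5], [1, 2]] with P⁻¹ = [[-2, -5], [1, 3]], and C = P·diag(2, -3)·P⁻¹.
Then C^8 = P·diag(256, 6561)·P⁻¹ = [[-768, -32805], [256, 13122]] · [[-2, -5], [1, 3]] = [[-31269, -94575], [12610, 38086]].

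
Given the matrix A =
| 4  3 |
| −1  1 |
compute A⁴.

[[94, 165], [−55, −71]]

A² = [[13, 15], [−5, −2]]
A³ = [[37, 54], [−18, −17]]
A⁴ = [[94, 165], [−55, −71]]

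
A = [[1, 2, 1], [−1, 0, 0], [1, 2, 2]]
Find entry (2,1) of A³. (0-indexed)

A² = [[0, 4, 3], [−1, −2, −1], [1, 6, 5]]
A³ = [[−1, 6, 6], [0, −4, −3], [0, 12, 11]]

12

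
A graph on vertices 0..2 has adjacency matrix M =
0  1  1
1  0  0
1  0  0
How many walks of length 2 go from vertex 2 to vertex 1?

1

The number of length-2 walks from vertex 2 to vertex 1 is entry (2,1) of M², where M is the adjacency matrix.
M² = [[2, 0, 0], [0, 1, 1], [0, 1, 1]]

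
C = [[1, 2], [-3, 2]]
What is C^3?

C^2 = [[-5, 6], [-9, -2]]
C^3 = [[-23, 2], [-3, -22]]

[[-23, 2], [-3, -22]]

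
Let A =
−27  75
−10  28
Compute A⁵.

[[−1407, 4125], [−550, 1618]]

tr A = 1 and det A = −6, so the characteristic polynomial is λ² − (1)λ + (−6) with roots 3 and −2.
Eigenvectors give P = [[5, −3], [2, −1]] with P⁻¹ = [[−1, 3], [−2, 5]], and A = P·diag(3, −2)·P⁻¹.
Then A⁵ = P·diag(243, −32)·P⁻¹ = [[1215, 96], [486, 32]] · [[−1, 3], [−2, 5]] = [[−1407, 4125], [−550, 1618]].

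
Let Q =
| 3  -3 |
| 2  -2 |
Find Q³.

Q² = Q (a projection; rank 1, trace 1), so Q³ = Q.

[[3, -3], [2, -2]]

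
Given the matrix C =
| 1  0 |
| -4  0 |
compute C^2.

[[1, 0], [-4, 0]]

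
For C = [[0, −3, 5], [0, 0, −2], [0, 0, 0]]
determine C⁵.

[[0, 0, 0], [0, 0, 0], [0, 0, 0]]

C is strictly triangular, hence nilpotent: C³ = 0, so C⁵ = 0.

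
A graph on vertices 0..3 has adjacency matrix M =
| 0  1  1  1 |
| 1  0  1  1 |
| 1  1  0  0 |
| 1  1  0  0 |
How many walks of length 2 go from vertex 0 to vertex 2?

The number of length-2 walks from vertex 0 to vertex 2 is entry (0,2) of M^2, where M is the adjacency matrix.
M^2 = [[3, 2, 1, 1], [2, 3, 1, 1], [1, 1, 2, 2], [1, 1, 2, 2]]

1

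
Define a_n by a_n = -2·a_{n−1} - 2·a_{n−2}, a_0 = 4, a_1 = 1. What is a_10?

-160

With companion matrix T = [[-2, -2], [1, 0]], [a_n, a_{n−1}]ᵀ = T·[a_{n−1}, a_{n−2}]ᵀ, so [a_10, a_9]ᵀ = T^9·[a_1, a_0]ᵀ.
T^9 = [[-32, -32], [16, 0]], giving [a_10, a_9]ᵀ = [[-160], [16]].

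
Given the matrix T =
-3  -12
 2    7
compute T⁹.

tr T = 4 and det T = 3, so the characteristic polynomial is λ² − (4)λ + (3) with roots 1 and 3.
Eigenvectors give P = [[-3, 2], [1, -1]] with P⁻¹ = [[-1, -2], [-1, -3]], and T = P·diag(1, 3)·P⁻¹.
Then T⁹ = P·diag(1, 19683)·P⁻¹ = [[-3, 39366], [1, -19683]] · [[-1, -2], [-1, -3]] = [[-39363, -118092], [19682, 59047]].

[[-39363, -118092], [19682, 59047]]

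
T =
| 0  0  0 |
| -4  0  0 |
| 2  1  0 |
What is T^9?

[[0, 0, 0], [0, 0, 0], [0, 0, 0]]

T is strictly triangular, hence nilpotent: T^3 = 0, so T^9 = 0.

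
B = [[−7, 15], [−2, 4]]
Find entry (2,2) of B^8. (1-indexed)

tr B = −3 and det B = 2, so the characteristic polynomial is λ² − (−3)λ + (2) with roots −2 and −1.
Eigenvectors give P = [[3, −5], [1, −2]] with P⁻¹ = [[2, −5], [1, −3]], and B = P·diag(−2, −1)·P⁻¹.
Then B^8 = P·diag(256, 1)·P⁻¹ = [[768, −5], [256, −2]] · [[2, −5], [1, −3]] = [[1531, −3825], [510, −1274]].

−1274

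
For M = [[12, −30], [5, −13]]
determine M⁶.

tr M = −1 and det M = −6, so the characteristic polynomial is λ² − (−1)λ + (−6) with roots −3 and 2.
Eigenvectors give P = [[−2, −3], [−1, −1]] with P⁻¹ = [[1, −3], [−1, 2]], and M = P·diag(−3, 2)·P⁻¹.
Then M⁶ = P·diag(729, 64)·P⁻¹ = [[−1458, −192], [−729, −64]] · [[1, −3], [−1, 2]] = [[−1266, 3990], [−665, 2059]].

[[−1266, 3990], [−665, 2059]]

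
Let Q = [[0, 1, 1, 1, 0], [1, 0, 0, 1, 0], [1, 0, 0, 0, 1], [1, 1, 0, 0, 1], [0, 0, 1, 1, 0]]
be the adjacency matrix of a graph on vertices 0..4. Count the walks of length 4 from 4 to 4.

9

The number of length-4 walks from vertex 4 to vertex 4 is entry (4,4) of Q^4, where Q is the adjacency matrix.
Q^2 = [[3, 1, 0, 1, 2], [1, 2, 1, 1, 1], [0, 1, 2, 2, 0], [1, 1, 2, 3, 0], [2, 1, 0, 0, 2]]
Q^3 = [[2, 4, 5, 6, 1], [4, 2, 2, 4, 2], [5, 2, 0, 1, 4], [6, 4, 1, 2, 5], [1, 2, 4, 5, 0]]
Q^4 = [[15, 8, 3, 7, 11], [8, 8, 6, 8, 6], [3, 6, 9, 11, 1], [7, 8, 11, 15, 3], [11, 6, 1, 3, 9]]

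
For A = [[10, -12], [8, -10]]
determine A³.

[[40, -48], [32, -40]]

tr A = 0 and det A = -4, so the characteristic polynomial is λ² − (0)λ + (-4) with roots -2 and 2.
Eigenvectors give P = [[1, 3], [1, 2]] with P⁻¹ = [[-2, 3], [1, -1]], and A = P·diag(-2, 2)·P⁻¹.
Then A³ = P·diag(-8, 8)·P⁻¹ = [[-8, 24], [-8, 16]] · [[-2, 3], [1, -1]] = [[40, -48], [32, -40]].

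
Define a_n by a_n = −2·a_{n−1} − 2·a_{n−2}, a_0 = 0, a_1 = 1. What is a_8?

0

With companion matrix B = [[−2, −2], [1, 0]], [a_n, a_{n−1}]ᵀ = B·[a_{n−1}, a_{n−2}]ᵀ, so [a_8, a_7]ᵀ = B^7·[a_1, a_0]ᵀ.
B^7 = [[0, 16], [−8, −16]], giving [a_8, a_7]ᵀ = [[0], [−8]].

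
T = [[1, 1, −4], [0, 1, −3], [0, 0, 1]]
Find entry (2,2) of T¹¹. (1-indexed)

1

T = I + N where N = [[0, 1, −4], [0, 0, −3], [0, 0, 0]] is strictly upper-triangular, so N³ = 0.
(I + N)¹¹ = I + 11·N + 55·N² = [[1, 11, −209], [0, 1, −33], [0, 0, 1]].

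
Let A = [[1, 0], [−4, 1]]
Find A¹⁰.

A = I + N where N = [[0, 0], [−4, 0]] is strictly lower-triangular, so N² = 0.
(I + N)¹⁰ = I + 10·N = [[1, 0], [−40, 1]].

[[1, 0], [−40, 1]]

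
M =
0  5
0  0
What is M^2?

M is strictly triangular, hence nilpotent: M^2 = 0, so M^2 = 0.

[[0, 0], [0, 0]]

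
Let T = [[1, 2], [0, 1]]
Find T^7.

T = I + N where N = [[0, 2], [0, 0]] is strictly upper-triangular, so N^2 = 0.
(I + N)^7 = I + 7·N = [[1, 14], [0, 1]].

[[1, 14], [0, 1]]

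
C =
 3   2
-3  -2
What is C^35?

C² = C (a projection; rank 1, trace 1), so C^35 = C.

[[3, 2], [-3, -2]]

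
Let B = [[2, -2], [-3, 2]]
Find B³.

[[44, -36], [-54, 44]]

B² = [[10, -8], [-12, 10]]
B³ = [[44, -36], [-54, 44]]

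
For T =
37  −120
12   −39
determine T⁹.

tr T = −2 and det T = −3, so the characteristic polynomial is λ² − (−2)λ + (−3) with roots −3 and 1.
Eigenvectors give P = [[3, 10], [1, 3]] with P⁻¹ = [[−3, 10], [1, −3]], and T = P·diag(−3, 1)·P⁻¹.
Then T⁹ = P·diag(−19683, 1)·P⁻¹ = [[−59049, 10], [−19683, 3]] · [[−3, 10], [1, −3]] = [[177157, −590520], [59052, −196839]].

[[177157, −590520], [59052, −196839]]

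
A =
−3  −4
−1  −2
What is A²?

[[13, 20], [5, 8]]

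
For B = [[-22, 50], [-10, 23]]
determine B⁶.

tr B = 1 and det B = -6, so the characteristic polynomial is λ² − (1)λ + (-6) with roots 3 and -2.
Eigenvectors give P = [[2, -5], [1, -2]] with P⁻¹ = [[-2, 5], [-1, 2]], and B = P·diag(3, -2)·P⁻¹.
Then B⁶ = P·diag(729, 64)·P⁻¹ = [[1458, -320], [729, -128]] · [[-2, 5], [-1, 2]] = [[-2596, 6650], [-1330, 3389]].

[[-2596, 6650], [-1330, 3389]]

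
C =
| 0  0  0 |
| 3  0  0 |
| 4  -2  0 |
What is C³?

C is strictly triangular, hence nilpotent: C³ = 0, so C³ = 0.

[[0, 0, 0], [0, 0, 0], [0, 0, 0]]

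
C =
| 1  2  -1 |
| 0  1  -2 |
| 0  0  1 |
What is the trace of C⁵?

C = I + N where N = [[0, 2, -1], [0, 0, -2], [0, 0, 0]] is strictly upper-triangular, so N³ = 0.
(I + N)⁵ = I + 5·N + 10·N² = [[1, 10, -45], [0, 1, -10], [0, 0, 1]].

3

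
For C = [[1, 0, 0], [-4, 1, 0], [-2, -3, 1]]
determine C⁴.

[[1, 0, 0], [-16, 1, 0], [64, -12, 1]]

C = I + N where N = [[0, 0, 0], [-4, 0, 0], [-2, -3, 0]] is strictly lower-triangular, so N³ = 0.
(I + N)⁴ = I + 4·N + 6·N² = [[1, 0, 0], [-16, 1, 0], [64, -12, 1]].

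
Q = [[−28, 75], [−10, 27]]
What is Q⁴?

[[406, −975], [130, −309]]

tr Q = −1 and det Q = −6, so the characteristic polynomial is λ² − (−1)λ + (−6) with roots −3 and 2.
Eigenvectors give P = [[−3, 5], [−1, 2]] with P⁻¹ = [[−2, 5], [−1, 3]], and Q = P·diag(−3, 2)·P⁻¹.
Then Q⁴ = P·diag(81, 16)·P⁻¹ = [[−243, 80], [−81, 32]] · [[−2, 5], [−1, 3]] = [[406, −975], [130, −309]].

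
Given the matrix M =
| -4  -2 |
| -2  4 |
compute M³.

[[-80, -40], [-40, 80]]

M² = [[20, 0], [0, 20]]
M³ = [[-80, -40], [-40, 80]]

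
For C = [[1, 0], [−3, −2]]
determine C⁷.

tr C = −1 and det C = −2, so the characteristic polynomial is λ² − (−1)λ + (−2) with roots 1 and −2.
Eigenvectors give P = [[−1, 0], [1, 1]] with P⁻¹ = [[−1, 0], [1, 1]], and C = P·diag(1, −2)·P⁻¹.
Then C⁷ = P·diag(1, −128)·P⁻¹ = [[−1, 0], [1, −128]] · [[−1, 0], [1, 1]] = [[1, 0], [−129, −128]].

[[1, 0], [−129, −128]]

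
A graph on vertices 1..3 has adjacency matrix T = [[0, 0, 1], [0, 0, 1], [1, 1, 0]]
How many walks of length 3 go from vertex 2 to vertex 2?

0

The number of length-3 walks from vertex 2 to vertex 2 is entry (2,2) of T³, where T is the adjacency matrix.
T² = [[1, 1, 0], [1, 1, 0], [0, 0, 2]]
T³ = [[0, 0, 2], [0, 0, 2], [2, 2, 0]]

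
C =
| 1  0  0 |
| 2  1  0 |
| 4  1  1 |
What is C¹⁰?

[[1, 0, 0], [20, 1, 0], [130, 10, 1]]

C = I + N where N = [[0, 0, 0], [2, 0, 0], [4, 1, 0]] is strictly lower-triangular, so N³ = 0.
(I + N)¹⁰ = I + 10·N + 45·N² = [[1, 0, 0], [20, 1, 0], [130, 10, 1]].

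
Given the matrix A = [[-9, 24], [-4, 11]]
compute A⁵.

[[-489, 1464], [-244, 731]]

tr A = 2 and det A = -3, so the characteristic polynomial is λ² − (2)λ + (-3) with roots 3 and -1.
Eigenvectors give P = [[-2, 3], [-1, 1]] with P⁻¹ = [[1, -3], [1, -2]], and A = P·diag(3, -1)·P⁻¹.
Then A⁵ = P·diag(243, -1)·P⁻¹ = [[-486, -3], [-243, -1]] · [[1, -3], [1, -2]] = [[-489, 1464], [-244, 731]].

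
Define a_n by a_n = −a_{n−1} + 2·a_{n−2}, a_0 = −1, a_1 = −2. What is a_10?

340

With companion matrix T = [[−1, 2], [1, 0]], [a_n, a_{n−1}]ᵀ = T·[a_{n−1}, a_{n−2}]ᵀ, so [a_10, a_9]ᵀ = T^9·[a_1, a_0]ᵀ.
T^9 = [[−341, 342], [171, −170]], giving [a_10, a_9]ᵀ = [[340], [−172]].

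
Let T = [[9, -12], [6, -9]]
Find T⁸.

[[6561, 0], [0, 6561]]

tr T = 0 and det T = -9, so the characteristic polynomial is λ² − (0)λ + (-9) with roots -3 and 3.
Eigenvectors give P = [[1, 2], [1, 1]] with P⁻¹ = [[-1, 2], [1, -1]], and T = P·diag(-3, 3)·P⁻¹.
Then T⁸ = P·diag(6561, 6561)·P⁻¹ = [[6561, 13122], [6561, 6561]] · [[-1, 2], [1, -1]] = [[6561, 0], [0, 6561]].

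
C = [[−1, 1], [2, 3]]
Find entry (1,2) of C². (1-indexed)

2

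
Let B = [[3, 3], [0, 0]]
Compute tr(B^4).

81

B^2 = [[9, 9], [0, 0]]
B^3 = [[27, 27], [0, 0]]
B^4 = [[81, 81], [0, 0]]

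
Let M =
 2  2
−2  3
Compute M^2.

[[0, 10], [−10, 5]]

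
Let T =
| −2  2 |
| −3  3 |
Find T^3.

T² = T (a projection; rank 1, trace 1), so T^3 = T.

[[−2, 2], [−3, 3]]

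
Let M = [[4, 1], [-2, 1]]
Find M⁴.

tr M = 5 and det M = 6, so the characteristic polynomial is λ² − (5)λ + (6) with roots 2 and 3.
Eigenvectors give P = [[-1, -1], [2, 1]] with P⁻¹ = [[1, 1], [-2, -1]], and M = P·diag(2, 3)·P⁻¹.
Then M⁴ = P·diag(16, 81)·P⁻¹ = [[-16, -81], [32, 81]] · [[1, 1], [-2, -1]] = [[146, 65], [-130, -49]].

[[146, 65], [-130, -49]]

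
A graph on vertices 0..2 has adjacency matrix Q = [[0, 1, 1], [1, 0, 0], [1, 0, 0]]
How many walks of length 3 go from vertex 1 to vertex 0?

The number of length-3 walks from vertex 1 to vertex 0 is entry (1,0) of Q^3, where Q is the adjacency matrix.
Q^2 = [[2, 0, 0], [0, 1, 1], [0, 1, 1]]
Q^3 = [[0, 2, 2], [2, 0, 0], [2, 0, 0]]

2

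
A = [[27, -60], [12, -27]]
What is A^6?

[[729, 0], [0, 729]]

tr A = 0 and det A = -9, so the characteristic polynomial is λ² − (0)λ + (-9) with roots 3 and -3.
Eigenvectors give P = [[5, 2], [2, 1]] with P⁻¹ = [[1, -2], [-2, 5]], and A = P·diag(3, -3)·P⁻¹.
Then A^6 = P·diag(729, 729)·P⁻¹ = [[3645, 1458], [1458, 729]] · [[1, -2], [-2, 5]] = [[729, 0], [0, 729]].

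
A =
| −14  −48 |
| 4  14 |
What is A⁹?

tr A = 0 and det A = −4, so the characteristic polynomial is λ² − (0)λ + (−4) with roots 2 and −2.
Eigenvectors give P = [[−3, 4], [1, −1]] with P⁻¹ = [[1, 4], [1, 3]], and A = P·diag(2, −2)·P⁻¹.
Then A⁹ = P·diag(512, −512)·P⁻¹ = [[−1536, −2048], [512, 512]] · [[1, 4], [1, 3]] = [[−3584, −12288], [1024, 3584]].

[[−3584, −12288], [1024, 3584]]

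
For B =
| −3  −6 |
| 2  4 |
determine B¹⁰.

B² = B (a projection; rank 1, trace 1), so B¹⁰ = B.

[[−3, −6], [2, 4]]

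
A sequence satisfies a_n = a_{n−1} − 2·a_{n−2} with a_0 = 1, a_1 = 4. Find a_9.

−62

With companion matrix Q = [[1, −2], [1, 0]], [a_n, a_{n−1}]ᵀ = Q·[a_{n−1}, a_{n−2}]ᵀ, so [a_9, a_8]ᵀ = Q^8·[a_1, a_0]ᵀ.
Q^8 = [[−17, 6], [−3, −14]], giving [a_9, a_8]ᵀ = [[−62], [−26]].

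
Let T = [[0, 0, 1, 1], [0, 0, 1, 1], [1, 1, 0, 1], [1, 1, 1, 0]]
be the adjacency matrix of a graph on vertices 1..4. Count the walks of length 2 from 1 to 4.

The number of length-2 walks from vertex 1 to vertex 4 is entry (1,4) of T², where T is the adjacency matrix.
T² = [[2, 2, 1, 1], [2, 2, 1, 1], [1, 1, 3, 2], [1, 1, 2, 3]]

1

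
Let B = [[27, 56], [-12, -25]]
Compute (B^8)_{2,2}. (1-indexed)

-39359

tr B = 2 and det B = -3, so the characteristic polynomial is λ² − (2)λ + (-3) with roots 3 and -1.
Eigenvectors give P = [[7, -2], [-3, 1]] with P⁻¹ = [[1, 2], [3, 7]], and B = P·diag(3, -1)·P⁻¹.
Then B^8 = P·diag(6561, 1)·P⁻¹ = [[45927, -2], [-19683, 1]] · [[1, 2], [3, 7]] = [[45921, 91840], [-19680, -39359]].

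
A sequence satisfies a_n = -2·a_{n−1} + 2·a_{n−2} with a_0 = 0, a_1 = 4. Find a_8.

-3584

With companion matrix Q = [[-2, 2], [1, 0]], [a_n, a_{n−1}]ᵀ = Q·[a_{n−1}, a_{n−2}]ᵀ, so [a_8, a_7]ᵀ = Q⁷·[a_1, a_0]ᵀ.
Q⁷ = [[-896, 656], [328, -240]], giving [a_8, a_7]ᵀ = [[-3584], [1312]].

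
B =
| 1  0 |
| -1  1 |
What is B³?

[[1, 0], [-3, 1]]

B = I + N where N = [[0, 0], [-1, 0]] is strictly lower-triangular, so N² = 0.
(I + N)³ = I + 3·N = [[1, 0], [-3, 1]].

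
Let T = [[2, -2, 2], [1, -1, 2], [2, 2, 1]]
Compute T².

[[6, 2, 2], [5, 3, 2], [8, -4, 9]]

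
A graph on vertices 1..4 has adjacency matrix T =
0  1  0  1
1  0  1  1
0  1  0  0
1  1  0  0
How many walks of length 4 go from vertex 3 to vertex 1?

4

The number of length-4 walks from vertex 3 to vertex 1 is entry (3,1) of T⁴, where T is the adjacency matrix.
T² = [[2, 1, 1, 1], [1, 3, 0, 1], [1, 0, 1, 1], [1, 1, 1, 2]]
T³ = [[2, 4, 1, 3], [4, 2, 3, 4], [1, 3, 0, 1], [3, 4, 1, 2]]
T⁴ = [[7, 6, 4, 6], [6, 11, 2, 6], [4, 2, 3, 4], [6, 6, 4, 7]]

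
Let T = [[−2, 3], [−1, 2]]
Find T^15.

T² = I (check: tr T = 0 and det T = −1), so T^15 = T since 15 is odd.

[[−2, 3], [−1, 2]]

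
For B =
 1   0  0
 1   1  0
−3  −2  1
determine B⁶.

[[1, 0, 0], [6, 1, 0], [−48, −12, 1]]

B = I + N where N = [[0, 0, 0], [1, 0, 0], [−3, −2, 0]] is strictly lower-triangular, so N³ = 0.
(I + N)⁶ = I + 6·N + 15·N² = [[1, 0, 0], [6, 1, 0], [−48, −12, 1]].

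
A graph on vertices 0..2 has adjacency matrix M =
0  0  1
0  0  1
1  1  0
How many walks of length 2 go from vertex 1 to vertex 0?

1

The number of length-2 walks from vertex 1 to vertex 0 is entry (1,0) of M^2, where M is the adjacency matrix.
M^2 = [[1, 1, 0], [1, 1, 0], [0, 0, 2]]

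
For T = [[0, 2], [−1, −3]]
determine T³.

[[6, 14], [−7, −15]]

tr T = −3 and det T = 2, so the characteristic polynomial is λ² − (−3)λ + (2) with roots −2 and −1.
Eigenvectors give P = [[−1, −2], [1, 1]] with P⁻¹ = [[1, 2], [−1, −1]], and T = P·diag(−2, −1)·P⁻¹.
Then T³ = P·diag(−8, −1)·P⁻¹ = [[8, 2], [−8, −1]] · [[1, 2], [−1, −1]] = [[6, 14], [−7, −15]].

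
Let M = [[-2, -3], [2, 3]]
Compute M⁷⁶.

M² = M (a projection; rank 1, trace 1), so M⁷⁶ = M.

[[-2, -3], [2, 3]]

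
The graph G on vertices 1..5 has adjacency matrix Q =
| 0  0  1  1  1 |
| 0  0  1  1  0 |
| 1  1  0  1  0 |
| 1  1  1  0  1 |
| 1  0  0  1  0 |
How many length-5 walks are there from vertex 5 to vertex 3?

The number of length-5 walks from vertex 5 to vertex 3 is entry (5,3) of Q⁵, where Q is the adjacency matrix.
Q² = [[3, 2, 1, 2, 1], [2, 2, 1, 1, 1], [1, 1, 3, 2, 2], [2, 1, 2, 4, 1], [1, 1, 2, 1, 2]]
Q³ = [[4, 3, 7, 7, 5], [3, 2, 5, 6, 3], [7, 5, 4, 7, 3], [7, 6, 7, 6, 6], [5, 3, 3, 6, 2]]
Q⁴ = [[19, 14, 14, 19, 11], [14, 11, 11, 13, 9], [14, 11, 19, 19, 14], [19, 13, 19, 26, 13], [11, 9, 14, 13, 11]]
Q⁵ = [[44, 33, 52, 58, 38], [33, 24, 38, 45, 27], [52, 38, 44, 58, 33], [58, 45, 58, 64, 45], [38, 27, 33, 45, 24]]

33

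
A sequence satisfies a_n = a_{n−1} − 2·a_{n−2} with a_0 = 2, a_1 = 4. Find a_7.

With companion matrix A = [[1, −2], [1, 0]], [a_n, a_{n−1}]ᵀ = A·[a_{n−1}, a_{n−2}]ᵀ, so [a_7, a_6]ᵀ = A⁶·[a_1, a_0]ᵀ.
A⁶ = [[7, −10], [5, 2]], giving [a_7, a_6]ᵀ = [[8], [24]].

8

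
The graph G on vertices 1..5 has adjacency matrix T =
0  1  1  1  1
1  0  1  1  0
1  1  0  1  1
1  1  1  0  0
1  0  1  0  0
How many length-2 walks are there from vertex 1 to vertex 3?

The number of length-2 walks from vertex 1 to vertex 3 is entry (1,3) of T^2, where T is the adjacency matrix.
T^2 = [[4, 2, 3, 2, 1], [2, 3, 2, 2, 2], [3, 2, 4, 2, 1], [2, 2, 2, 3, 2], [1, 2, 1, 2, 2]]

3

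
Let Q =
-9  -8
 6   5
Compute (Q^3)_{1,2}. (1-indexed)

-104

tr Q = -4 and det Q = 3, so the characteristic polynomial is λ² − (-4)λ + (3) with roots -3 and -1.
Eigenvectors give P = [[4, 1], [-3, -1]] with P⁻¹ = [[1, 1], [-3, -4]], and Q = P·diag(-3, -1)·P⁻¹.
Then Q^3 = P·diag(-27, -1)·P⁻¹ = [[-108, -1], [81, 1]] · [[1, 1], [-3, -4]] = [[-105, -104], [78, 77]].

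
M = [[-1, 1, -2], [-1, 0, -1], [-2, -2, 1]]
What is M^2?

[[4, 3, -1], [3, 1, 1], [2, -4, 7]]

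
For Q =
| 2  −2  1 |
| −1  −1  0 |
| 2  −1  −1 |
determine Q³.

Q² = [[8, −3, 1], [−1, 3, −1], [3, −2, 3]]
Q³ = [[21, −14, 7], [−7, 0, 0], [14, −7, 0]]

[[21, −14, 7], [−7, 0, 0], [14, −7, 0]]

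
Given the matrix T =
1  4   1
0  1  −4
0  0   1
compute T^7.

T = I + N where N = [[0, 4, 1], [0, 0, −4], [0, 0, 0]] is strictly upper-triangular, so N^3 = 0.
(I + N)^7 = I + 7·N + 21·N^2 = [[1, 28, −329], [0, 1, −28], [0, 0, 1]].

[[1, 28, −329], [0, 1, −28], [0, 0, 1]]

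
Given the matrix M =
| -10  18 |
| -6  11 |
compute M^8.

tr M = 1 and det M = -2, so the characteristic polynomial is λ² − (1)λ + (-2) with roots 2 and -1.
Eigenvectors give P = [[-3, 2], [-2, 1]] with P⁻¹ = [[1, -2], [2, -3]], and M = P·diag(2, -1)·P⁻¹.
Then M^8 = P·diag(256, 1)·P⁻¹ = [[-768, 2], [-512, 1]] · [[1, -2], [2, -3]] = [[-764, 1530], [-510, 1021]].

[[-764, 1530], [-510, 1021]]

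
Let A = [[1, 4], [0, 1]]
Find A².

[[1, 8], [0, 1]]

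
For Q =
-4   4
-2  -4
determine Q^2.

[[8, -32], [16, 8]]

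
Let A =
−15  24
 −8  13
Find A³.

tr A = −2 and det A = −3, so the characteristic polynomial is λ² − (−2)λ + (−3) with roots −3 and 1.
Eigenvectors give P = [[2, −3], [1, −2]] with P⁻¹ = [[2, −3], [1, −2]], and A = P·diag(−3, 1)·P⁻¹.
Then A³ = P·diag(−27, 1)·P⁻¹ = [[−54, −3], [−27, −2]] · [[2, −3], [1, −2]] = [[−111, 168], [−56, 85]].

[[−111, 168], [−56, 85]]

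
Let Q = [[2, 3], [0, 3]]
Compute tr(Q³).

Q² = [[4, 15], [0, 9]]
Q³ = [[8, 57], [0, 27]]

35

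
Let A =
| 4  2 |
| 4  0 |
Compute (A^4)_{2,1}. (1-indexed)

A^2 = [[24, 8], [16, 8]]
A^3 = [[128, 48], [96, 32]]
A^4 = [[704, 256], [512, 192]]

512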